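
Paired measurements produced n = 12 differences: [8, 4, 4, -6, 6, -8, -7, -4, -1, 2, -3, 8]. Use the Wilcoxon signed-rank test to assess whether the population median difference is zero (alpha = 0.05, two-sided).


Step 1: Drop any zero differences (none here) and take |d_i|.
|d| = [8, 4, 4, 6, 6, 8, 7, 4, 1, 2, 3, 8]
Step 2: Midrank |d_i| (ties get averaged ranks).
ranks: |8|->11, |4|->5, |4|->5, |6|->7.5, |6|->7.5, |8|->11, |7|->9, |4|->5, |1|->1, |2|->2, |3|->3, |8|->11
Step 3: Attach original signs; sum ranks with positive sign and with negative sign.
W+ = 11 + 5 + 5 + 7.5 + 2 + 11 = 41.5
W- = 7.5 + 11 + 9 + 5 + 1 + 3 = 36.5
(Check: W+ + W- = 78 should equal n(n+1)/2 = 78.)
Step 4: Test statistic W = min(W+, W-) = 36.5.
Step 5: Ties in |d|, so use the tie-corrected normal approximation.
        E[W] = n(n+1)/4 = 12*13/4 = 39.
        Tie groups: |d|=4 (t=3), |d|=6 (t=2), |d|=8 (t=3); sum(t^3 - t) = 54.
        Var[W] = n(n+1)(2n+1)/24 - sum(t^3-t)/48 = 3900/24 - 54/48 = 161.375.
        z = (W - E[W]) / sqrt(Var[W]) = (36.5 - 39) / 12.7033 = -0.1968.
        Two-sided p = 2*Phi(z) = 0.843985.
Step 6: alpha = 0.05. fail to reject H0.

W+ = 41.5, W- = 36.5, W = min = 36.5, p = 0.843985, fail to reject H0.


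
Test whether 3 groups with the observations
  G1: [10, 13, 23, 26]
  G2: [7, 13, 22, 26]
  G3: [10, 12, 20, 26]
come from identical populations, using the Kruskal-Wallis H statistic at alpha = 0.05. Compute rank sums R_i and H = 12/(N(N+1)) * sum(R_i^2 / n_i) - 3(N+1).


Step 1: Combine all N = 12 observations and assign midranks.
sorted (value, group, rank): (7,G2,1), (10,G1,2.5), (10,G3,2.5), (12,G3,4), (13,G1,5.5), (13,G2,5.5), (20,G3,7), (22,G2,8), (23,G1,9), (26,G1,11), (26,G2,11), (26,G3,11)
Step 2: Sum ranks within each group.
R_1 = 28 (n_1 = 4)
R_2 = 25.5 (n_2 = 4)
R_3 = 24.5 (n_3 = 4)
Step 3: H = 12/(N(N+1)) * sum(R_i^2/n_i) - 3(N+1)
     = 12/(12*13) * (28^2/4 + 25.5^2/4 + 24.5^2/4) - 3*13
     = 0.076923 * 508.625 - 39
     = 0.125000.
Step 4: Ties present; correction factor C = 1 - 36/(12^3 - 12) = 0.979021. Corrected H = 0.125000 / 0.979021 = 0.127679.
Step 5: Under H0, H ~ chi^2(2); p-value = 0.938156.
Step 6: alpha = 0.05. fail to reject H0.

H = 0.1277, df = 2, p = 0.938156, fail to reject H0.


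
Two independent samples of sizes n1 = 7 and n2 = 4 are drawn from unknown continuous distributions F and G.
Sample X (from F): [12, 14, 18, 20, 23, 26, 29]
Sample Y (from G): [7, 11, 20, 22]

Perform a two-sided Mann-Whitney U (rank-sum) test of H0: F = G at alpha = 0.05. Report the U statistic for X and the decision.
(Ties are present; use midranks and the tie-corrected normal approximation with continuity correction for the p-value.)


Step 1: Combine and sort all 11 observations; assign midranks.
sorted (value, group): (7,Y), (11,Y), (12,X), (14,X), (18,X), (20,X), (20,Y), (22,Y), (23,X), (26,X), (29,X)
ranks: 7->1, 11->2, 12->3, 14->4, 18->5, 20->6.5, 20->6.5, 22->8, 23->9, 26->10, 29->11
Step 2: Rank sum for X: R1 = 3 + 4 + 5 + 6.5 + 9 + 10 + 11 = 48.5.
Step 3: U_X = R1 - n1(n1+1)/2 = 48.5 - 7*8/2 = 48.5 - 28 = 20.5.
       U_Y = n1*n2 - U_X = 28 - 20.5 = 7.5.
Step 4: Ties are present, so use the tie-corrected normal approximation (with continuity correction) for the p-value.
Step 5: p-value = 0.255756; compare to alpha = 0.05. fail to reject H0.

U_X = 20.5, p = 0.255756, fail to reject H0 at alpha = 0.05.


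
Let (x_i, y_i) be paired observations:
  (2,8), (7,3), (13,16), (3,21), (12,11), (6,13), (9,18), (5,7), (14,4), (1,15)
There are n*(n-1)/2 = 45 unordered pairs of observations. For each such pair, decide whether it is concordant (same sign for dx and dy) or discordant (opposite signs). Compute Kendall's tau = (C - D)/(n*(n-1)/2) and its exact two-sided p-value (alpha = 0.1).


Step 1: Enumerate the 45 unordered pairs (i,j) with i<j and classify each by sign(x_j-x_i) * sign(y_j-y_i).
  (1,2):dx=+5,dy=-5->D; (1,3):dx=+11,dy=+8->C; (1,4):dx=+1,dy=+13->C; (1,5):dx=+10,dy=+3->C
  (1,6):dx=+4,dy=+5->C; (1,7):dx=+7,dy=+10->C; (1,8):dx=+3,dy=-1->D; (1,9):dx=+12,dy=-4->D
  (1,10):dx=-1,dy=+7->D; (2,3):dx=+6,dy=+13->C; (2,4):dx=-4,dy=+18->D; (2,5):dx=+5,dy=+8->C
  (2,6):dx=-1,dy=+10->D; (2,7):dx=+2,dy=+15->C; (2,8):dx=-2,dy=+4->D; (2,9):dx=+7,dy=+1->C
  (2,10):dx=-6,dy=+12->D; (3,4):dx=-10,dy=+5->D; (3,5):dx=-1,dy=-5->C; (3,6):dx=-7,dy=-3->C
  (3,7):dx=-4,dy=+2->D; (3,8):dx=-8,dy=-9->C; (3,9):dx=+1,dy=-12->D; (3,10):dx=-12,dy=-1->C
  (4,5):dx=+9,dy=-10->D; (4,6):dx=+3,dy=-8->D; (4,7):dx=+6,dy=-3->D; (4,8):dx=+2,dy=-14->D
  (4,9):dx=+11,dy=-17->D; (4,10):dx=-2,dy=-6->C; (5,6):dx=-6,dy=+2->D; (5,7):dx=-3,dy=+7->D
  (5,8):dx=-7,dy=-4->C; (5,9):dx=+2,dy=-7->D; (5,10):dx=-11,dy=+4->D; (6,7):dx=+3,dy=+5->C
  (6,8):dx=-1,dy=-6->C; (6,9):dx=+8,dy=-9->D; (6,10):dx=-5,dy=+2->D; (7,8):dx=-4,dy=-11->C
  (7,9):dx=+5,dy=-14->D; (7,10):dx=-8,dy=-3->C; (8,9):dx=+9,dy=-3->D; (8,10):dx=-4,dy=+8->D
  (9,10):dx=-13,dy=+11->D
Step 2: C = 19, D = 26, total pairs = 45.
Step 3: tau = (C - D)/(n(n-1)/2) = (19 - 26)/45 = -0.155556.
Step 4: Exact two-sided p-value (enumerate n! = 3628800 permutations of y under H0): p = 0.600654.
Step 5: alpha = 0.1. fail to reject H0.

tau_b = -0.1556 (C=19, D=26), p = 0.600654, fail to reject H0.


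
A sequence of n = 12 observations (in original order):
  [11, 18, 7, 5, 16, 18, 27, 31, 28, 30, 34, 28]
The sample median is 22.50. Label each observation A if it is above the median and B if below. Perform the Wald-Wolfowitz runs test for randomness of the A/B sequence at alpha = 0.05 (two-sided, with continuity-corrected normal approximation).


Step 1: Compute median = 22.50; label A = above, B = below.
Labels in order: BBBBBBAAAAAA  (n_A = 6, n_B = 6)
Step 2: Count runs R = 2.
Step 3: Under H0 (random ordering), E[R] = 2*n_A*n_B/(n_A+n_B) + 1 = 2*6*6/12 + 1 = 7.0000.
        Var[R] = 2*n_A*n_B*(2*n_A*n_B - n_A - n_B) / ((n_A+n_B)^2 * (n_A+n_B-1)) = 4320/1584 = 2.7273.
        SD[R] = 1.6514.
Step 4: Continuity-corrected z = (R + 0.5 - E[R]) / SD[R] = (2 + 0.5 - 7.0000) / 1.6514 = -2.7249.
Step 5: Two-sided p-value via normal approximation = 2*(1 - Phi(|z|)) = 0.006432.
Step 6: alpha = 0.05. reject H0.

R = 2, z = -2.7249, p = 0.006432, reject H0.


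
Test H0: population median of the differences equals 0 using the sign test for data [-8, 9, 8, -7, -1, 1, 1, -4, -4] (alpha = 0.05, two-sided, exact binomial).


Step 1: Discard zero differences. Original n = 9; n_eff = number of nonzero differences = 9.
Nonzero differences (with sign): -8, +9, +8, -7, -1, +1, +1, -4, -4
Step 2: Count signs: positive = 4, negative = 5.
Step 3: Under H0: P(positive) = 0.5, so the number of positives S ~ Bin(9, 0.5).
Step 4: Two-sided exact p-value = sum of Bin(9,0.5) probabilities at or below the observed probability = 1.000000.
Step 5: alpha = 0.05. fail to reject H0.

n_eff = 9, pos = 4, neg = 5, p = 1.000000, fail to reject H0.


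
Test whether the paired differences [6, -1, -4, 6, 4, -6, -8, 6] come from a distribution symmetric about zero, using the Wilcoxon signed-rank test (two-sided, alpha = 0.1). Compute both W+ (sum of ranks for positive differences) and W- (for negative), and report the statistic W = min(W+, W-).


Step 1: Drop any zero differences (none here) and take |d_i|.
|d| = [6, 1, 4, 6, 4, 6, 8, 6]
Step 2: Midrank |d_i| (ties get averaged ranks).
ranks: |6|->5.5, |1|->1, |4|->2.5, |6|->5.5, |4|->2.5, |6|->5.5, |8|->8, |6|->5.5
Step 3: Attach original signs; sum ranks with positive sign and with negative sign.
W+ = 5.5 + 5.5 + 2.5 + 5.5 = 19
W- = 1 + 2.5 + 5.5 + 8 = 17
(Check: W+ + W- = 36 should equal n(n+1)/2 = 36.)
Step 4: Test statistic W = min(W+, W-) = 17.
Step 5: Ties in |d|, so use the tie-corrected normal approximation.
        E[W] = n(n+1)/4 = 8*9/4 = 18.
        Tie groups: |d|=4 (t=2), |d|=6 (t=4); sum(t^3 - t) = 66.
        Var[W] = n(n+1)(2n+1)/24 - sum(t^3-t)/48 = 1224/24 - 66/48 = 49.625.
        z = (W - E[W]) / sqrt(Var[W]) = (17 - 18) / 7.0445 = -0.1420.
        Two-sided p = 2*Phi(z) = 0.887116.
Step 6: alpha = 0.1. fail to reject H0.

W+ = 19, W- = 17, W = min = 17, p = 0.887116, fail to reject H0.


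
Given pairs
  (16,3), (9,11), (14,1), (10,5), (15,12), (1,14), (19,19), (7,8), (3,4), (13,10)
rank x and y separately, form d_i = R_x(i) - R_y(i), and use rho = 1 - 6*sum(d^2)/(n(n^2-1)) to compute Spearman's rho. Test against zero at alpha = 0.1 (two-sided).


Step 1: Rank x and y separately (midranks; no ties here).
rank(x): 16->9, 9->4, 14->7, 10->5, 15->8, 1->1, 19->10, 7->3, 3->2, 13->6
rank(y): 3->2, 11->7, 1->1, 5->4, 12->8, 14->9, 19->10, 8->5, 4->3, 10->6
Step 2: d_i = R_x(i) - R_y(i); compute d_i^2.
  (9-2)^2=49, (4-7)^2=9, (7-1)^2=36, (5-4)^2=1, (8-8)^2=0, (1-9)^2=64, (10-10)^2=0, (3-5)^2=4, (2-3)^2=1, (6-6)^2=0
sum(d^2) = 164.
Step 3: rho = 1 - 6*164 / (10*(10^2 - 1)) = 1 - 984/990 = 0.006061.
Step 4: Under H0, t = rho * sqrt((n-2)/(1-rho^2)) = 0.0171 ~ t(8).
Step 5: Two-sided p-value from the t-distribution with 8 df = 0.986743.
Step 6: alpha = 0.1. fail to reject H0.

rho = 0.0061, p = 0.986743, fail to reject H0 at alpha = 0.1.


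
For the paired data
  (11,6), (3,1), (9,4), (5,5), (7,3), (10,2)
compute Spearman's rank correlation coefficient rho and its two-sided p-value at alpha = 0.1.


Step 1: Rank x and y separately (midranks; no ties here).
rank(x): 11->6, 3->1, 9->4, 5->2, 7->3, 10->5
rank(y): 6->6, 1->1, 4->4, 5->5, 3->3, 2->2
Step 2: d_i = R_x(i) - R_y(i); compute d_i^2.
  (6-6)^2=0, (1-1)^2=0, (4-4)^2=0, (2-5)^2=9, (3-3)^2=0, (5-2)^2=9
sum(d^2) = 18.
Step 3: rho = 1 - 6*18 / (6*(6^2 - 1)) = 1 - 108/210 = 0.485714.
Step 4: Under H0, t = rho * sqrt((n-2)/(1-rho^2)) = 1.1113 ~ t(4).
Step 5: Two-sided p-value from the t-distribution with 4 df = 0.328723.
Step 6: alpha = 0.1. fail to reject H0.

rho = 0.4857, p = 0.328723, fail to reject H0 at alpha = 0.1.


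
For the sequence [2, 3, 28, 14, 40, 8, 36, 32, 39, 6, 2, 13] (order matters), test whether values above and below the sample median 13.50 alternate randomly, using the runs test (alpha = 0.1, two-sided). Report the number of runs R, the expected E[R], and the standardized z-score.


Step 1: Compute median = 13.50; label A = above, B = below.
Labels in order: BBAAABAAABBB  (n_A = 6, n_B = 6)
Step 2: Count runs R = 5.
Step 3: Under H0 (random ordering), E[R] = 2*n_A*n_B/(n_A+n_B) + 1 = 2*6*6/12 + 1 = 7.0000.
        Var[R] = 2*n_A*n_B*(2*n_A*n_B - n_A - n_B) / ((n_A+n_B)^2 * (n_A+n_B-1)) = 4320/1584 = 2.7273.
        SD[R] = 1.6514.
Step 4: Continuity-corrected z = (R + 0.5 - E[R]) / SD[R] = (5 + 0.5 - 7.0000) / 1.6514 = -0.9083.
Step 5: Two-sided p-value via normal approximation = 2*(1 - Phi(|z|)) = 0.363722.
Step 6: alpha = 0.1. fail to reject H0.

R = 5, z = -0.9083, p = 0.363722, fail to reject H0.


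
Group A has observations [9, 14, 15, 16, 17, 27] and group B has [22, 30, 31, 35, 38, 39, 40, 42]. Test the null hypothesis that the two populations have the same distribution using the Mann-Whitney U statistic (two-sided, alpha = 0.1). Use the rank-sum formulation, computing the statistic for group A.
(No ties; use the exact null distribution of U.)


Step 1: Combine and sort all 14 observations; assign midranks.
sorted (value, group): (9,X), (14,X), (15,X), (16,X), (17,X), (22,Y), (27,X), (30,Y), (31,Y), (35,Y), (38,Y), (39,Y), (40,Y), (42,Y)
ranks: 9->1, 14->2, 15->3, 16->4, 17->5, 22->6, 27->7, 30->8, 31->9, 35->10, 38->11, 39->12, 40->13, 42->14
Step 2: Rank sum for X: R1 = 1 + 2 + 3 + 4 + 5 + 7 = 22.
Step 3: U_X = R1 - n1(n1+1)/2 = 22 - 6*7/2 = 22 - 21 = 1.
       U_Y = n1*n2 - U_X = 48 - 1 = 47.
Step 4: No ties, so the exact null distribution of U (based on enumerating the C(14,6) = 3003 equally likely rank assignments) gives the two-sided p-value.
Step 5: p-value = 0.001332; compare to alpha = 0.1. reject H0.

U_X = 1, p = 0.001332, reject H0 at alpha = 0.1.


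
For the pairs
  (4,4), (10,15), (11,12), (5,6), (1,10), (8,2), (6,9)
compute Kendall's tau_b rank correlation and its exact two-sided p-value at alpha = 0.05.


Step 1: Enumerate the 21 unordered pairs (i,j) with i<j and classify each by sign(x_j-x_i) * sign(y_j-y_i).
  (1,2):dx=+6,dy=+11->C; (1,3):dx=+7,dy=+8->C; (1,4):dx=+1,dy=+2->C; (1,5):dx=-3,dy=+6->D
  (1,6):dx=+4,dy=-2->D; (1,7):dx=+2,dy=+5->C; (2,3):dx=+1,dy=-3->D; (2,4):dx=-5,dy=-9->C
  (2,5):dx=-9,dy=-5->C; (2,6):dx=-2,dy=-13->C; (2,7):dx=-4,dy=-6->C; (3,4):dx=-6,dy=-6->C
  (3,5):dx=-10,dy=-2->C; (3,6):dx=-3,dy=-10->C; (3,7):dx=-5,dy=-3->C; (4,5):dx=-4,dy=+4->D
  (4,6):dx=+3,dy=-4->D; (4,7):dx=+1,dy=+3->C; (5,6):dx=+7,dy=-8->D; (5,7):dx=+5,dy=-1->D
  (6,7):dx=-2,dy=+7->D
Step 2: C = 13, D = 8, total pairs = 21.
Step 3: tau = (C - D)/(n(n-1)/2) = (13 - 8)/21 = 0.238095.
Step 4: Exact two-sided p-value (enumerate n! = 5040 permutations of y under H0): p = 0.561905.
Step 5: alpha = 0.05. fail to reject H0.

tau_b = 0.2381 (C=13, D=8), p = 0.561905, fail to reject H0.


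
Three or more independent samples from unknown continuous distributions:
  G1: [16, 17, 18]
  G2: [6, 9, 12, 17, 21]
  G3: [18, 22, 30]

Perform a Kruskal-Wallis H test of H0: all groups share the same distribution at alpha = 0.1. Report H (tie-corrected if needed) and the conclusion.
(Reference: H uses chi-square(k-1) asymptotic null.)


Step 1: Combine all N = 11 observations and assign midranks.
sorted (value, group, rank): (6,G2,1), (9,G2,2), (12,G2,3), (16,G1,4), (17,G1,5.5), (17,G2,5.5), (18,G1,7.5), (18,G3,7.5), (21,G2,9), (22,G3,10), (30,G3,11)
Step 2: Sum ranks within each group.
R_1 = 17 (n_1 = 3)
R_2 = 20.5 (n_2 = 5)
R_3 = 28.5 (n_3 = 3)
Step 3: H = 12/(N(N+1)) * sum(R_i^2/n_i) - 3(N+1)
     = 12/(11*12) * (17^2/3 + 20.5^2/5 + 28.5^2/3) - 3*12
     = 0.090909 * 451.133 - 36
     = 5.012121.
Step 4: Ties present; correction factor C = 1 - 12/(11^3 - 11) = 0.990909. Corrected H = 5.012121 / 0.990909 = 5.058104.
Step 5: Under H0, H ~ chi^2(2); p-value = 0.079735.
Step 6: alpha = 0.1. reject H0.

H = 5.0581, df = 2, p = 0.079735, reject H0.


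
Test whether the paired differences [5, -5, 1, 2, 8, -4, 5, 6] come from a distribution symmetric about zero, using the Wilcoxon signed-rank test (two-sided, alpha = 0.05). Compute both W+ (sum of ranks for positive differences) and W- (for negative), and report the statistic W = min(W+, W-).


Step 1: Drop any zero differences (none here) and take |d_i|.
|d| = [5, 5, 1, 2, 8, 4, 5, 6]
Step 2: Midrank |d_i| (ties get averaged ranks).
ranks: |5|->5, |5|->5, |1|->1, |2|->2, |8|->8, |4|->3, |5|->5, |6|->7
Step 3: Attach original signs; sum ranks with positive sign and with negative sign.
W+ = 5 + 1 + 2 + 8 + 5 + 7 = 28
W- = 5 + 3 = 8
(Check: W+ + W- = 36 should equal n(n+1)/2 = 36.)
Step 4: Test statistic W = min(W+, W-) = 8.
Step 5: Ties in |d|, so use the tie-corrected normal approximation.
        E[W] = n(n+1)/4 = 8*9/4 = 18.
        Tie groups: |d|=5 (t=3); sum(t^3 - t) = 24.
        Var[W] = n(n+1)(2n+1)/24 - sum(t^3-t)/48 = 1224/24 - 24/48 = 50.5.
        z = (W - E[W]) / sqrt(Var[W]) = (8 - 18) / 7.1063 = -1.4072.
        Two-sided p = 2*Phi(z) = 0.159370.
Step 6: alpha = 0.05. fail to reject H0.

W+ = 28, W- = 8, W = min = 8, p = 0.159370, fail to reject H0.


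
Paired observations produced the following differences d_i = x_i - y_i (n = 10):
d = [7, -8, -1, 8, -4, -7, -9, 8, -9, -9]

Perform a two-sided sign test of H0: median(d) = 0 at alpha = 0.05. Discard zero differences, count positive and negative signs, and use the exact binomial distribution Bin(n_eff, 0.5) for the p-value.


Step 1: Discard zero differences. Original n = 10; n_eff = number of nonzero differences = 10.
Nonzero differences (with sign): +7, -8, -1, +8, -4, -7, -9, +8, -9, -9
Step 2: Count signs: positive = 3, negative = 7.
Step 3: Under H0: P(positive) = 0.5, so the number of positives S ~ Bin(10, 0.5).
Step 4: Two-sided exact p-value = sum of Bin(10,0.5) probabilities at or below the observed probability = 0.343750.
Step 5: alpha = 0.05. fail to reject H0.

n_eff = 10, pos = 3, neg = 7, p = 0.343750, fail to reject H0.


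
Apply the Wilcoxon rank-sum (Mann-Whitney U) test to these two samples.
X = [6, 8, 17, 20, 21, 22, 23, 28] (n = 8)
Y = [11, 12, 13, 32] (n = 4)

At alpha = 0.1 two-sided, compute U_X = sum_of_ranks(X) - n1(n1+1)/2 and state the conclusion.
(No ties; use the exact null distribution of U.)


Step 1: Combine and sort all 12 observations; assign midranks.
sorted (value, group): (6,X), (8,X), (11,Y), (12,Y), (13,Y), (17,X), (20,X), (21,X), (22,X), (23,X), (28,X), (32,Y)
ranks: 6->1, 8->2, 11->3, 12->4, 13->5, 17->6, 20->7, 21->8, 22->9, 23->10, 28->11, 32->12
Step 2: Rank sum for X: R1 = 1 + 2 + 6 + 7 + 8 + 9 + 10 + 11 = 54.
Step 3: U_X = R1 - n1(n1+1)/2 = 54 - 8*9/2 = 54 - 36 = 18.
       U_Y = n1*n2 - U_X = 32 - 18 = 14.
Step 4: No ties, so the exact null distribution of U (based on enumerating the C(12,8) = 495 equally likely rank assignments) gives the two-sided p-value.
Step 5: p-value = 0.808081; compare to alpha = 0.1. fail to reject H0.

U_X = 18, p = 0.808081, fail to reject H0 at alpha = 0.1.


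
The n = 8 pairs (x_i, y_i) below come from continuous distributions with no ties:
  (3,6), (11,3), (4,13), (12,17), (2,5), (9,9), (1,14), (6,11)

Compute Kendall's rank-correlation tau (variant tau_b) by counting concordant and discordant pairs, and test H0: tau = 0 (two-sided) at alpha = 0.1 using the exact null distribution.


Step 1: Enumerate the 28 unordered pairs (i,j) with i<j and classify each by sign(x_j-x_i) * sign(y_j-y_i).
  (1,2):dx=+8,dy=-3->D; (1,3):dx=+1,dy=+7->C; (1,4):dx=+9,dy=+11->C; (1,5):dx=-1,dy=-1->C
  (1,6):dx=+6,dy=+3->C; (1,7):dx=-2,dy=+8->D; (1,8):dx=+3,dy=+5->C; (2,3):dx=-7,dy=+10->D
  (2,4):dx=+1,dy=+14->C; (2,5):dx=-9,dy=+2->D; (2,6):dx=-2,dy=+6->D; (2,7):dx=-10,dy=+11->D
  (2,8):dx=-5,dy=+8->D; (3,4):dx=+8,dy=+4->C; (3,5):dx=-2,dy=-8->C; (3,6):dx=+5,dy=-4->D
  (3,7):dx=-3,dy=+1->D; (3,8):dx=+2,dy=-2->D; (4,5):dx=-10,dy=-12->C; (4,6):dx=-3,dy=-8->C
  (4,7):dx=-11,dy=-3->C; (4,8):dx=-6,dy=-6->C; (5,6):dx=+7,dy=+4->C; (5,7):dx=-1,dy=+9->D
  (5,8):dx=+4,dy=+6->C; (6,7):dx=-8,dy=+5->D; (6,8):dx=-3,dy=+2->D; (7,8):dx=+5,dy=-3->D
Step 2: C = 14, D = 14, total pairs = 28.
Step 3: tau = (C - D)/(n(n-1)/2) = (14 - 14)/28 = 0.000000.
Step 4: Exact two-sided p-value (enumerate n! = 40320 permutations of y under H0): p = 1.000000.
Step 5: alpha = 0.1. fail to reject H0.

tau_b = 0.0000 (C=14, D=14), p = 1.000000, fail to reject H0.


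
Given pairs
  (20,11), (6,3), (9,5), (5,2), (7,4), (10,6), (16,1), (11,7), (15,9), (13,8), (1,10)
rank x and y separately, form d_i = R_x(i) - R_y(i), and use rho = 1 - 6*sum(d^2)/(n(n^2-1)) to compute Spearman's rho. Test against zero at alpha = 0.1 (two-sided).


Step 1: Rank x and y separately (midranks; no ties here).
rank(x): 20->11, 6->3, 9->5, 5->2, 7->4, 10->6, 16->10, 11->7, 15->9, 13->8, 1->1
rank(y): 11->11, 3->3, 5->5, 2->2, 4->4, 6->6, 1->1, 7->7, 9->9, 8->8, 10->10
Step 2: d_i = R_x(i) - R_y(i); compute d_i^2.
  (11-11)^2=0, (3-3)^2=0, (5-5)^2=0, (2-2)^2=0, (4-4)^2=0, (6-6)^2=0, (10-1)^2=81, (7-7)^2=0, (9-9)^2=0, (8-8)^2=0, (1-10)^2=81
sum(d^2) = 162.
Step 3: rho = 1 - 6*162 / (11*(11^2 - 1)) = 1 - 972/1320 = 0.263636.
Step 4: Under H0, t = rho * sqrt((n-2)/(1-rho^2)) = 0.8199 ~ t(9).
Step 5: Two-sided p-value from the t-distribution with 9 df = 0.433441.
Step 6: alpha = 0.1. fail to reject H0.

rho = 0.2636, p = 0.433441, fail to reject H0 at alpha = 0.1.


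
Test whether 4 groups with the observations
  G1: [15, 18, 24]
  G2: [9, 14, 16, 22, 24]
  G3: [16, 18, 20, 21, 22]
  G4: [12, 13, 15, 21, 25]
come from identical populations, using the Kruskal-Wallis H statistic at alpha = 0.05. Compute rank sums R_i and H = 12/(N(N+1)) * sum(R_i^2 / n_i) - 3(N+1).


Step 1: Combine all N = 18 observations and assign midranks.
sorted (value, group, rank): (9,G2,1), (12,G4,2), (13,G4,3), (14,G2,4), (15,G1,5.5), (15,G4,5.5), (16,G2,7.5), (16,G3,7.5), (18,G1,9.5), (18,G3,9.5), (20,G3,11), (21,G3,12.5), (21,G4,12.5), (22,G2,14.5), (22,G3,14.5), (24,G1,16.5), (24,G2,16.5), (25,G4,18)
Step 2: Sum ranks within each group.
R_1 = 31.5 (n_1 = 3)
R_2 = 43.5 (n_2 = 5)
R_3 = 55 (n_3 = 5)
R_4 = 41 (n_4 = 5)
Step 3: H = 12/(N(N+1)) * sum(R_i^2/n_i) - 3(N+1)
     = 12/(18*19) * (31.5^2/3 + 43.5^2/5 + 55^2/5 + 41^2/5) - 3*19
     = 0.035088 * 1650.4 - 57
     = 0.908772.
Step 4: Ties present; correction factor C = 1 - 36/(18^3 - 18) = 0.993808. Corrected H = 0.908772 / 0.993808 = 0.914434.
Step 5: Under H0, H ~ chi^2(3); p-value = 0.821943.
Step 6: alpha = 0.05. fail to reject H0.

H = 0.9144, df = 3, p = 0.821943, fail to reject H0.


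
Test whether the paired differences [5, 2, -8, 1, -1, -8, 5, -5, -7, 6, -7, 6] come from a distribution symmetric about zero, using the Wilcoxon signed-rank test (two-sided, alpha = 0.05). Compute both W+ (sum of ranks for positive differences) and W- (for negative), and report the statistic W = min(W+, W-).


Step 1: Drop any zero differences (none here) and take |d_i|.
|d| = [5, 2, 8, 1, 1, 8, 5, 5, 7, 6, 7, 6]
Step 2: Midrank |d_i| (ties get averaged ranks).
ranks: |5|->5, |2|->3, |8|->11.5, |1|->1.5, |1|->1.5, |8|->11.5, |5|->5, |5|->5, |7|->9.5, |6|->7.5, |7|->9.5, |6|->7.5
Step 3: Attach original signs; sum ranks with positive sign and with negative sign.
W+ = 5 + 3 + 1.5 + 5 + 7.5 + 7.5 = 29.5
W- = 11.5 + 1.5 + 11.5 + 5 + 9.5 + 9.5 = 48.5
(Check: W+ + W- = 78 should equal n(n+1)/2 = 78.)
Step 4: Test statistic W = min(W+, W-) = 29.5.
Step 5: Ties in |d|, so use the tie-corrected normal approximation.
        E[W] = n(n+1)/4 = 12*13/4 = 39.
        Tie groups: |d|=1 (t=2), |d|=5 (t=3), |d|=6 (t=2), |d|=7 (t=2), |d|=8 (t=2); sum(t^3 - t) = 48.
        Var[W] = n(n+1)(2n+1)/24 - sum(t^3-t)/48 = 3900/24 - 48/48 = 161.5.
        z = (W - E[W]) / sqrt(Var[W]) = (29.5 - 39) / 12.7083 = -0.7475.
        Two-sided p = 2*Phi(z) = 0.454735.
Step 6: alpha = 0.05. fail to reject H0.

W+ = 29.5, W- = 48.5, W = min = 29.5, p = 0.454735, fail to reject H0.


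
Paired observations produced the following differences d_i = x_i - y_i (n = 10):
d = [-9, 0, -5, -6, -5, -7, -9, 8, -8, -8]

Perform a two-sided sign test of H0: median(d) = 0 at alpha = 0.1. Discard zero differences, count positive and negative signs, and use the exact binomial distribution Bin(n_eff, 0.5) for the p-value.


Step 1: Discard zero differences. Original n = 10; n_eff = number of nonzero differences = 9.
Nonzero differences (with sign): -9, -5, -6, -5, -7, -9, +8, -8, -8
Step 2: Count signs: positive = 1, negative = 8.
Step 3: Under H0: P(positive) = 0.5, so the number of positives S ~ Bin(9, 0.5).
Step 4: Two-sided exact p-value = sum of Bin(9,0.5) probabilities at or below the observed probability = 0.039062.
Step 5: alpha = 0.1. reject H0.

n_eff = 9, pos = 1, neg = 8, p = 0.039062, reject H0.


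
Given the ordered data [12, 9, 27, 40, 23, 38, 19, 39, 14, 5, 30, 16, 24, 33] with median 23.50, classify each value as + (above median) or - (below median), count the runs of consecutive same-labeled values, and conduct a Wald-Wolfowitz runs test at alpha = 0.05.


Step 1: Compute median = 23.50; label A = above, B = below.
Labels in order: BBAABABABBABAA  (n_A = 7, n_B = 7)
Step 2: Count runs R = 10.
Step 3: Under H0 (random ordering), E[R] = 2*n_A*n_B/(n_A+n_B) + 1 = 2*7*7/14 + 1 = 8.0000.
        Var[R] = 2*n_A*n_B*(2*n_A*n_B - n_A - n_B) / ((n_A+n_B)^2 * (n_A+n_B-1)) = 8232/2548 = 3.2308.
        SD[R] = 1.7974.
Step 4: Continuity-corrected z = (R - 0.5 - E[R]) / SD[R] = (10 - 0.5 - 8.0000) / 1.7974 = 0.8345.
Step 5: Two-sided p-value via normal approximation = 2*(1 - Phi(|z|)) = 0.403986.
Step 6: alpha = 0.05. fail to reject H0.

R = 10, z = 0.8345, p = 0.403986, fail to reject H0.


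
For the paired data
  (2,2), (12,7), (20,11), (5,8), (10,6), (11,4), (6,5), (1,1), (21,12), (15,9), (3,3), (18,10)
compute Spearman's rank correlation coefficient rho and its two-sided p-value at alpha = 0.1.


Step 1: Rank x and y separately (midranks; no ties here).
rank(x): 2->2, 12->8, 20->11, 5->4, 10->6, 11->7, 6->5, 1->1, 21->12, 15->9, 3->3, 18->10
rank(y): 2->2, 7->7, 11->11, 8->8, 6->6, 4->4, 5->5, 1->1, 12->12, 9->9, 3->3, 10->10
Step 2: d_i = R_x(i) - R_y(i); compute d_i^2.
  (2-2)^2=0, (8-7)^2=1, (11-11)^2=0, (4-8)^2=16, (6-6)^2=0, (7-4)^2=9, (5-5)^2=0, (1-1)^2=0, (12-12)^2=0, (9-9)^2=0, (3-3)^2=0, (10-10)^2=0
sum(d^2) = 26.
Step 3: rho = 1 - 6*26 / (12*(12^2 - 1)) = 1 - 156/1716 = 0.909091.
Step 4: Under H0, t = rho * sqrt((n-2)/(1-rho^2)) = 6.9007 ~ t(10).
Step 5: Two-sided p-value from the t-distribution with 10 df = 0.000042.
Step 6: alpha = 0.1. reject H0.

rho = 0.9091, p = 0.000042, reject H0 at alpha = 0.1.


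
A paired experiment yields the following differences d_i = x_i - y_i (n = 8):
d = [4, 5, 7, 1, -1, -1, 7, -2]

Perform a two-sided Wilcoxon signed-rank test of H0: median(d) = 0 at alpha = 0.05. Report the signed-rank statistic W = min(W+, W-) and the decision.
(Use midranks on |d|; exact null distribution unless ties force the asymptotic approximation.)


Step 1: Drop any zero differences (none here) and take |d_i|.
|d| = [4, 5, 7, 1, 1, 1, 7, 2]
Step 2: Midrank |d_i| (ties get averaged ranks).
ranks: |4|->5, |5|->6, |7|->7.5, |1|->2, |1|->2, |1|->2, |7|->7.5, |2|->4
Step 3: Attach original signs; sum ranks with positive sign and with negative sign.
W+ = 5 + 6 + 7.5 + 2 + 7.5 = 28
W- = 2 + 2 + 4 = 8
(Check: W+ + W- = 36 should equal n(n+1)/2 = 36.)
Step 4: Test statistic W = min(W+, W-) = 8.
Step 5: Ties in |d|, so use the tie-corrected normal approximation.
        E[W] = n(n+1)/4 = 8*9/4 = 18.
        Tie groups: |d|=1 (t=3), |d|=7 (t=2); sum(t^3 - t) = 30.
        Var[W] = n(n+1)(2n+1)/24 - sum(t^3-t)/48 = 1224/24 - 30/48 = 50.375.
        z = (W - E[W]) / sqrt(Var[W]) = (8 - 18) / 7.0975 = -1.4089.
        Two-sided p = 2*Phi(z) = 0.158853.
Step 6: alpha = 0.05. fail to reject H0.

W+ = 28, W- = 8, W = min = 8, p = 0.158853, fail to reject H0.


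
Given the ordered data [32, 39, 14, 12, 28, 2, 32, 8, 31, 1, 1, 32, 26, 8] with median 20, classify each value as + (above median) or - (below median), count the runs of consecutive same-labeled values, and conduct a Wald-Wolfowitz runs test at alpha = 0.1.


Step 1: Compute median = 20; label A = above, B = below.
Labels in order: AABBABABABBAAB  (n_A = 7, n_B = 7)
Step 2: Count runs R = 10.
Step 3: Under H0 (random ordering), E[R] = 2*n_A*n_B/(n_A+n_B) + 1 = 2*7*7/14 + 1 = 8.0000.
        Var[R] = 2*n_A*n_B*(2*n_A*n_B - n_A - n_B) / ((n_A+n_B)^2 * (n_A+n_B-1)) = 8232/2548 = 3.2308.
        SD[R] = 1.7974.
Step 4: Continuity-corrected z = (R - 0.5 - E[R]) / SD[R] = (10 - 0.5 - 8.0000) / 1.7974 = 0.8345.
Step 5: Two-sided p-value via normal approximation = 2*(1 - Phi(|z|)) = 0.403986.
Step 6: alpha = 0.1. fail to reject H0.

R = 10, z = 0.8345, p = 0.403986, fail to reject H0.


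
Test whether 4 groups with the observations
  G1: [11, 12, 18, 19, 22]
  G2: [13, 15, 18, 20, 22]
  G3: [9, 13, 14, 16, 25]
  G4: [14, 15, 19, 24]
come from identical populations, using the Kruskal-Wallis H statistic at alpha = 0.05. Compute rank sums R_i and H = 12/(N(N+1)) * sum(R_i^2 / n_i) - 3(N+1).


Step 1: Combine all N = 19 observations and assign midranks.
sorted (value, group, rank): (9,G3,1), (11,G1,2), (12,G1,3), (13,G2,4.5), (13,G3,4.5), (14,G3,6.5), (14,G4,6.5), (15,G2,8.5), (15,G4,8.5), (16,G3,10), (18,G1,11.5), (18,G2,11.5), (19,G1,13.5), (19,G4,13.5), (20,G2,15), (22,G1,16.5), (22,G2,16.5), (24,G4,18), (25,G3,19)
Step 2: Sum ranks within each group.
R_1 = 46.5 (n_1 = 5)
R_2 = 56 (n_2 = 5)
R_3 = 41 (n_3 = 5)
R_4 = 46.5 (n_4 = 4)
Step 3: H = 12/(N(N+1)) * sum(R_i^2/n_i) - 3(N+1)
     = 12/(19*20) * (46.5^2/5 + 56^2/5 + 41^2/5 + 46.5^2/4) - 3*20
     = 0.031579 * 1936.41 - 60
     = 1.149868.
Step 4: Ties present; correction factor C = 1 - 36/(19^3 - 19) = 0.994737. Corrected H = 1.149868 / 0.994737 = 1.155952.
Step 5: Under H0, H ~ chi^2(3); p-value = 0.763587.
Step 6: alpha = 0.05. fail to reject H0.

H = 1.1560, df = 3, p = 0.763587, fail to reject H0.


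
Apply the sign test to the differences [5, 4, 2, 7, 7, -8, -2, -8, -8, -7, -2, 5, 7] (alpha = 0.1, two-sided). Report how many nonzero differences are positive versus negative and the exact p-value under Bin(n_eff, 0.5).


Step 1: Discard zero differences. Original n = 13; n_eff = number of nonzero differences = 13.
Nonzero differences (with sign): +5, +4, +2, +7, +7, -8, -2, -8, -8, -7, -2, +5, +7
Step 2: Count signs: positive = 7, negative = 6.
Step 3: Under H0: P(positive) = 0.5, so the number of positives S ~ Bin(13, 0.5).
Step 4: Two-sided exact p-value = sum of Bin(13,0.5) probabilities at or below the observed probability = 1.000000.
Step 5: alpha = 0.1. fail to reject H0.

n_eff = 13, pos = 7, neg = 6, p = 1.000000, fail to reject H0.


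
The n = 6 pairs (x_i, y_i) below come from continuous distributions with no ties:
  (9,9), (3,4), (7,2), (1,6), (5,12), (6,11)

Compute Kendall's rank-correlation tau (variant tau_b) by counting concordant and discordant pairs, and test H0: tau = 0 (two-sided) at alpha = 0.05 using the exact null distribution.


Step 1: Enumerate the 15 unordered pairs (i,j) with i<j and classify each by sign(x_j-x_i) * sign(y_j-y_i).
  (1,2):dx=-6,dy=-5->C; (1,3):dx=-2,dy=-7->C; (1,4):dx=-8,dy=-3->C; (1,5):dx=-4,dy=+3->D
  (1,6):dx=-3,dy=+2->D; (2,3):dx=+4,dy=-2->D; (2,4):dx=-2,dy=+2->D; (2,5):dx=+2,dy=+8->C
  (2,6):dx=+3,dy=+7->C; (3,4):dx=-6,dy=+4->D; (3,5):dx=-2,dy=+10->D; (3,6):dx=-1,dy=+9->D
  (4,5):dx=+4,dy=+6->C; (4,6):dx=+5,dy=+5->C; (5,6):dx=+1,dy=-1->D
Step 2: C = 7, D = 8, total pairs = 15.
Step 3: tau = (C - D)/(n(n-1)/2) = (7 - 8)/15 = -0.066667.
Step 4: Exact two-sided p-value (enumerate n! = 720 permutations of y under H0): p = 1.000000.
Step 5: alpha = 0.05. fail to reject H0.

tau_b = -0.0667 (C=7, D=8), p = 1.000000, fail to reject H0.


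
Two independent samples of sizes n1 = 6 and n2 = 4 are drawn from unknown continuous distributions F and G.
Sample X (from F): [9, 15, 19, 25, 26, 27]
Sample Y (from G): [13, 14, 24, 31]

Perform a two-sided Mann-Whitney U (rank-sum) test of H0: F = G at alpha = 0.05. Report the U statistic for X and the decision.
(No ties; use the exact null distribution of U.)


Step 1: Combine and sort all 10 observations; assign midranks.
sorted (value, group): (9,X), (13,Y), (14,Y), (15,X), (19,X), (24,Y), (25,X), (26,X), (27,X), (31,Y)
ranks: 9->1, 13->2, 14->3, 15->4, 19->5, 24->6, 25->7, 26->8, 27->9, 31->10
Step 2: Rank sum for X: R1 = 1 + 4 + 5 + 7 + 8 + 9 = 34.
Step 3: U_X = R1 - n1(n1+1)/2 = 34 - 6*7/2 = 34 - 21 = 13.
       U_Y = n1*n2 - U_X = 24 - 13 = 11.
Step 4: No ties, so the exact null distribution of U (based on enumerating the C(10,6) = 210 equally likely rank assignments) gives the two-sided p-value.
Step 5: p-value = 0.914286; compare to alpha = 0.05. fail to reject H0.

U_X = 13, p = 0.914286, fail to reject H0 at alpha = 0.05.


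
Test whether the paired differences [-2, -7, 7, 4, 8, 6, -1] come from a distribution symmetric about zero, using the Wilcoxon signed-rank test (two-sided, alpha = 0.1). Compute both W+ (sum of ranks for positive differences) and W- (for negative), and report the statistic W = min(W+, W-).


Step 1: Drop any zero differences (none here) and take |d_i|.
|d| = [2, 7, 7, 4, 8, 6, 1]
Step 2: Midrank |d_i| (ties get averaged ranks).
ranks: |2|->2, |7|->5.5, |7|->5.5, |4|->3, |8|->7, |6|->4, |1|->1
Step 3: Attach original signs; sum ranks with positive sign and with negative sign.
W+ = 5.5 + 3 + 7 + 4 = 19.5
W- = 2 + 5.5 + 1 = 8.5
(Check: W+ + W- = 28 should equal n(n+1)/2 = 28.)
Step 4: Test statistic W = min(W+, W-) = 8.5.
Step 5: Ties in |d|, so use the tie-corrected normal approximation.
        E[W] = n(n+1)/4 = 7*8/4 = 14.
        Tie groups: |d|=7 (t=2); sum(t^3 - t) = 6.
        Var[W] = n(n+1)(2n+1)/24 - sum(t^3-t)/48 = 840/24 - 6/48 = 34.875.
        z = (W - E[W]) / sqrt(Var[W]) = (8.5 - 14) / 5.9055 = -0.9313.
        Two-sided p = 2*Phi(z) = 0.351681.
Step 6: alpha = 0.1. fail to reject H0.

W+ = 19.5, W- = 8.5, W = min = 8.5, p = 0.351681, fail to reject H0.


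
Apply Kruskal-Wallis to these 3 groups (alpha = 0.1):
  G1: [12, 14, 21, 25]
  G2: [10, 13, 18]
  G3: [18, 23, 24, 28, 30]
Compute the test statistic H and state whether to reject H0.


Step 1: Combine all N = 12 observations and assign midranks.
sorted (value, group, rank): (10,G2,1), (12,G1,2), (13,G2,3), (14,G1,4), (18,G2,5.5), (18,G3,5.5), (21,G1,7), (23,G3,8), (24,G3,9), (25,G1,10), (28,G3,11), (30,G3,12)
Step 2: Sum ranks within each group.
R_1 = 23 (n_1 = 4)
R_2 = 9.5 (n_2 = 3)
R_3 = 45.5 (n_3 = 5)
Step 3: H = 12/(N(N+1)) * sum(R_i^2/n_i) - 3(N+1)
     = 12/(12*13) * (23^2/4 + 9.5^2/3 + 45.5^2/5) - 3*13
     = 0.076923 * 576.383 - 39
     = 5.337179.
Step 4: Ties present; correction factor C = 1 - 6/(12^3 - 12) = 0.996503. Corrected H = 5.337179 / 0.996503 = 5.355906.
Step 5: Under H0, H ~ chi^2(2); p-value = 0.068704.
Step 6: alpha = 0.1. reject H0.

H = 5.3559, df = 2, p = 0.068704, reject H0.


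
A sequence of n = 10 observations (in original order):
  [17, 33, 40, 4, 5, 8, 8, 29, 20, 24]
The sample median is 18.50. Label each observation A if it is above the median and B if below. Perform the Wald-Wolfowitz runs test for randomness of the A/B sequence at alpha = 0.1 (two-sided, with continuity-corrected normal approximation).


Step 1: Compute median = 18.50; label A = above, B = below.
Labels in order: BAABBBBAAA  (n_A = 5, n_B = 5)
Step 2: Count runs R = 4.
Step 3: Under H0 (random ordering), E[R] = 2*n_A*n_B/(n_A+n_B) + 1 = 2*5*5/10 + 1 = 6.0000.
        Var[R] = 2*n_A*n_B*(2*n_A*n_B - n_A - n_B) / ((n_A+n_B)^2 * (n_A+n_B-1)) = 2000/900 = 2.2222.
        SD[R] = 1.4907.
Step 4: Continuity-corrected z = (R + 0.5 - E[R]) / SD[R] = (4 + 0.5 - 6.0000) / 1.4907 = -1.0062.
Step 5: Two-sided p-value via normal approximation = 2*(1 - Phi(|z|)) = 0.314305.
Step 6: alpha = 0.1. fail to reject H0.

R = 4, z = -1.0062, p = 0.314305, fail to reject H0.


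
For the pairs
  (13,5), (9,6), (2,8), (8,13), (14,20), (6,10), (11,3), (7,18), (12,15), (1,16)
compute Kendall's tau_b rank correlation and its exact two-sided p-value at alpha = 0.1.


Step 1: Enumerate the 45 unordered pairs (i,j) with i<j and classify each by sign(x_j-x_i) * sign(y_j-y_i).
  (1,2):dx=-4,dy=+1->D; (1,3):dx=-11,dy=+3->D; (1,4):dx=-5,dy=+8->D; (1,5):dx=+1,dy=+15->C
  (1,6):dx=-7,dy=+5->D; (1,7):dx=-2,dy=-2->C; (1,8):dx=-6,dy=+13->D; (1,9):dx=-1,dy=+10->D
  (1,10):dx=-12,dy=+11->D; (2,3):dx=-7,dy=+2->D; (2,4):dx=-1,dy=+7->D; (2,5):dx=+5,dy=+14->C
  (2,6):dx=-3,dy=+4->D; (2,7):dx=+2,dy=-3->D; (2,8):dx=-2,dy=+12->D; (2,9):dx=+3,dy=+9->C
  (2,10):dx=-8,dy=+10->D; (3,4):dx=+6,dy=+5->C; (3,5):dx=+12,dy=+12->C; (3,6):dx=+4,dy=+2->C
  (3,7):dx=+9,dy=-5->D; (3,8):dx=+5,dy=+10->C; (3,9):dx=+10,dy=+7->C; (3,10):dx=-1,dy=+8->D
  (4,5):dx=+6,dy=+7->C; (4,6):dx=-2,dy=-3->C; (4,7):dx=+3,dy=-10->D; (4,8):dx=-1,dy=+5->D
  (4,9):dx=+4,dy=+2->C; (4,10):dx=-7,dy=+3->D; (5,6):dx=-8,dy=-10->C; (5,7):dx=-3,dy=-17->C
  (5,8):dx=-7,dy=-2->C; (5,9):dx=-2,dy=-5->C; (5,10):dx=-13,dy=-4->C; (6,7):dx=+5,dy=-7->D
  (6,8):dx=+1,dy=+8->C; (6,9):dx=+6,dy=+5->C; (6,10):dx=-5,dy=+6->D; (7,8):dx=-4,dy=+15->D
  (7,9):dx=+1,dy=+12->C; (7,10):dx=-10,dy=+13->D; (8,9):dx=+5,dy=-3->D; (8,10):dx=-6,dy=-2->C
  (9,10):dx=-11,dy=+1->D
Step 2: C = 21, D = 24, total pairs = 45.
Step 3: tau = (C - D)/(n(n-1)/2) = (21 - 24)/45 = -0.066667.
Step 4: Exact two-sided p-value (enumerate n! = 3628800 permutations of y under H0): p = 0.861801.
Step 5: alpha = 0.1. fail to reject H0.

tau_b = -0.0667 (C=21, D=24), p = 0.861801, fail to reject H0.


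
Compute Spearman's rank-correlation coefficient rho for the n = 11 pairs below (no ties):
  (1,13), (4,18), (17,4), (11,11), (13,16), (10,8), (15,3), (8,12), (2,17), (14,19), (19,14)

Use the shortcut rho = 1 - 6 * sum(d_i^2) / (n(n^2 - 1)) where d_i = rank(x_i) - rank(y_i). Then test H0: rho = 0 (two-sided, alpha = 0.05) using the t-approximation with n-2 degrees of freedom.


Step 1: Rank x and y separately (midranks; no ties here).
rank(x): 1->1, 4->3, 17->10, 11->6, 13->7, 10->5, 15->9, 8->4, 2->2, 14->8, 19->11
rank(y): 13->6, 18->10, 4->2, 11->4, 16->8, 8->3, 3->1, 12->5, 17->9, 19->11, 14->7
Step 2: d_i = R_x(i) - R_y(i); compute d_i^2.
  (1-6)^2=25, (3-10)^2=49, (10-2)^2=64, (6-4)^2=4, (7-8)^2=1, (5-3)^2=4, (9-1)^2=64, (4-5)^2=1, (2-9)^2=49, (8-11)^2=9, (11-7)^2=16
sum(d^2) = 286.
Step 3: rho = 1 - 6*286 / (11*(11^2 - 1)) = 1 - 1716/1320 = -0.300000.
Step 4: Under H0, t = rho * sqrt((n-2)/(1-rho^2)) = -0.9435 ~ t(9).
Step 5: Two-sided p-value from the t-distribution with 9 df = 0.370083.
Step 6: alpha = 0.05. fail to reject H0.

rho = -0.3000, p = 0.370083, fail to reject H0 at alpha = 0.05.


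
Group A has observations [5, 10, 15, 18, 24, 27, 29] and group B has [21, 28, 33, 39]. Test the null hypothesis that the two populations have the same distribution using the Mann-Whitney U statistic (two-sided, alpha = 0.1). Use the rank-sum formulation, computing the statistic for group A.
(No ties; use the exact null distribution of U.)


Step 1: Combine and sort all 11 observations; assign midranks.
sorted (value, group): (5,X), (10,X), (15,X), (18,X), (21,Y), (24,X), (27,X), (28,Y), (29,X), (33,Y), (39,Y)
ranks: 5->1, 10->2, 15->3, 18->4, 21->5, 24->6, 27->7, 28->8, 29->9, 33->10, 39->11
Step 2: Rank sum for X: R1 = 1 + 2 + 3 + 4 + 6 + 7 + 9 = 32.
Step 3: U_X = R1 - n1(n1+1)/2 = 32 - 7*8/2 = 32 - 28 = 4.
       U_Y = n1*n2 - U_X = 28 - 4 = 24.
Step 4: No ties, so the exact null distribution of U (based on enumerating the C(11,7) = 330 equally likely rank assignments) gives the two-sided p-value.
Step 5: p-value = 0.072727; compare to alpha = 0.1. reject H0.

U_X = 4, p = 0.072727, reject H0 at alpha = 0.1.


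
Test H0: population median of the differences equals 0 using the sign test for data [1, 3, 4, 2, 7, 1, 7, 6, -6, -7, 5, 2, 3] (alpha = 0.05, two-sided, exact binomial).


Step 1: Discard zero differences. Original n = 13; n_eff = number of nonzero differences = 13.
Nonzero differences (with sign): +1, +3, +4, +2, +7, +1, +7, +6, -6, -7, +5, +2, +3
Step 2: Count signs: positive = 11, negative = 2.
Step 3: Under H0: P(positive) = 0.5, so the number of positives S ~ Bin(13, 0.5).
Step 4: Two-sided exact p-value = sum of Bin(13,0.5) probabilities at or below the observed probability = 0.022461.
Step 5: alpha = 0.05. reject H0.

n_eff = 13, pos = 11, neg = 2, p = 0.022461, reject H0.


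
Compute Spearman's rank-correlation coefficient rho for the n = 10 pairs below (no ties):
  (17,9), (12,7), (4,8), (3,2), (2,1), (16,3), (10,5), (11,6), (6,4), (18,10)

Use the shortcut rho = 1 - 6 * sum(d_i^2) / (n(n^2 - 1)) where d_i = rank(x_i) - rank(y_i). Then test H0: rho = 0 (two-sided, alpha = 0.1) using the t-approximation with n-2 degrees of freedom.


Step 1: Rank x and y separately (midranks; no ties here).
rank(x): 17->9, 12->7, 4->3, 3->2, 2->1, 16->8, 10->5, 11->6, 6->4, 18->10
rank(y): 9->9, 7->7, 8->8, 2->2, 1->1, 3->3, 5->5, 6->6, 4->4, 10->10
Step 2: d_i = R_x(i) - R_y(i); compute d_i^2.
  (9-9)^2=0, (7-7)^2=0, (3-8)^2=25, (2-2)^2=0, (1-1)^2=0, (8-3)^2=25, (5-5)^2=0, (6-6)^2=0, (4-4)^2=0, (10-10)^2=0
sum(d^2) = 50.
Step 3: rho = 1 - 6*50 / (10*(10^2 - 1)) = 1 - 300/990 = 0.696970.
Step 4: Under H0, t = rho * sqrt((n-2)/(1-rho^2)) = 2.7490 ~ t(8).
Step 5: Two-sided p-value from the t-distribution with 8 df = 0.025097.
Step 6: alpha = 0.1. reject H0.

rho = 0.6970, p = 0.025097, reject H0 at alpha = 0.1.


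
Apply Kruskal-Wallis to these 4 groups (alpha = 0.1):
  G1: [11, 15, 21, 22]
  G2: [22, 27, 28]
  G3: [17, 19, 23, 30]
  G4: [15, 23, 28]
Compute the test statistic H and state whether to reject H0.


Step 1: Combine all N = 14 observations and assign midranks.
sorted (value, group, rank): (11,G1,1), (15,G1,2.5), (15,G4,2.5), (17,G3,4), (19,G3,5), (21,G1,6), (22,G1,7.5), (22,G2,7.5), (23,G3,9.5), (23,G4,9.5), (27,G2,11), (28,G2,12.5), (28,G4,12.5), (30,G3,14)
Step 2: Sum ranks within each group.
R_1 = 17 (n_1 = 4)
R_2 = 31 (n_2 = 3)
R_3 = 32.5 (n_3 = 4)
R_4 = 24.5 (n_4 = 3)
Step 3: H = 12/(N(N+1)) * sum(R_i^2/n_i) - 3(N+1)
     = 12/(14*15) * (17^2/4 + 31^2/3 + 32.5^2/4 + 24.5^2/3) - 3*15
     = 0.057143 * 856.729 - 45
     = 3.955952.
Step 4: Ties present; correction factor C = 1 - 24/(14^3 - 14) = 0.991209. Corrected H = 3.955952 / 0.991209 = 3.991038.
Step 5: Under H0, H ~ chi^2(3); p-value = 0.262433.
Step 6: alpha = 0.1. fail to reject H0.

H = 3.9910, df = 3, p = 0.262433, fail to reject H0.


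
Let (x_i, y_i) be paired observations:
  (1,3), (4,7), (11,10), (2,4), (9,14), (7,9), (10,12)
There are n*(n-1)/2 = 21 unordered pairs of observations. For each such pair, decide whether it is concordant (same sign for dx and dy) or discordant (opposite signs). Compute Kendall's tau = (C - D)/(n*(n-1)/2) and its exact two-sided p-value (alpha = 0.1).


Step 1: Enumerate the 21 unordered pairs (i,j) with i<j and classify each by sign(x_j-x_i) * sign(y_j-y_i).
  (1,2):dx=+3,dy=+4->C; (1,3):dx=+10,dy=+7->C; (1,4):dx=+1,dy=+1->C; (1,5):dx=+8,dy=+11->C
  (1,6):dx=+6,dy=+6->C; (1,7):dx=+9,dy=+9->C; (2,3):dx=+7,dy=+3->C; (2,4):dx=-2,dy=-3->C
  (2,5):dx=+5,dy=+7->C; (2,6):dx=+3,dy=+2->C; (2,7):dx=+6,dy=+5->C; (3,4):dx=-9,dy=-6->C
  (3,5):dx=-2,dy=+4->D; (3,6):dx=-4,dy=-1->C; (3,7):dx=-1,dy=+2->D; (4,5):dx=+7,dy=+10->C
  (4,6):dx=+5,dy=+5->C; (4,7):dx=+8,dy=+8->C; (5,6):dx=-2,dy=-5->C; (5,7):dx=+1,dy=-2->D
  (6,7):dx=+3,dy=+3->C
Step 2: C = 18, D = 3, total pairs = 21.
Step 3: tau = (C - D)/(n(n-1)/2) = (18 - 3)/21 = 0.714286.
Step 4: Exact two-sided p-value (enumerate n! = 5040 permutations of y under H0): p = 0.030159.
Step 5: alpha = 0.1. reject H0.

tau_b = 0.7143 (C=18, D=3), p = 0.030159, reject H0.
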